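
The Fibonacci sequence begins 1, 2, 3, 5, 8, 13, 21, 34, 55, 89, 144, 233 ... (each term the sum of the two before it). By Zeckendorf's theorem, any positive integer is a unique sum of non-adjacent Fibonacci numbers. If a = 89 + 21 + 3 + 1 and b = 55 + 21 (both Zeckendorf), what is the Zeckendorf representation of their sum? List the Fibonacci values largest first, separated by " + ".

144 + 34 + 8 + 3 + 1

The two numbers are 114 and 76, so their sum is 190.
190: greatest Fibonacci not exceeding it is 144, leaving 46
46: greatest Fibonacci not exceeding it is 34, leaving 12
12: greatest Fibonacci not exceeding it is 8, leaving 4
4: greatest Fibonacci not exceeding it is 3, leaving 1
1: greatest Fibonacci not exceeding it is 1, leaving 0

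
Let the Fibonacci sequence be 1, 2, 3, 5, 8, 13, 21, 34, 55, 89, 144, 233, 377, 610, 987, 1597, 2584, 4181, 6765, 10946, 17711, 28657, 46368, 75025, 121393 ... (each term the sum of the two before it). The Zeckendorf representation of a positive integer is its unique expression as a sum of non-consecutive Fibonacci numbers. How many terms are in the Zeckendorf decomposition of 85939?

take 75025 (≤ 85939); 85939 − 75025 = 10914
take 6765 (≤ 10914); 10914 − 6765 = 4149
take 2584 (≤ 4149); 4149 − 2584 = 1565
take 987 (≤ 1565); 1565 − 987 = 578
take 377 (≤ 578); 578 − 377 = 201
take 144 (≤ 201); 201 − 144 = 57
take 55 (≤ 57); 57 − 55 = 2
take 2 (≤ 2); 2 − 2 = 0
85939 = 75025 + 6765 + 2584 + 987 + 377 + 144 + 55 + 2, which has 8 terms.

8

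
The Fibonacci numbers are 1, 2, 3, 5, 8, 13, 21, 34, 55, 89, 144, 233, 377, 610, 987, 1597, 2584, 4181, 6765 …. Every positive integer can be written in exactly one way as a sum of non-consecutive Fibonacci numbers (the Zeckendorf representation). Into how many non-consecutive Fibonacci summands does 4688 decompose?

6

Greedy algorithm:
take 4181 (≤ 4688); 4688 − 4181 = 507
take 377 (≤ 507); 507 − 377 = 130
take 89 (≤ 130); 130 − 89 = 41
take 34 (≤ 41); 41 − 34 = 7
take 5 (≤ 7); 7 − 5 = 2
take 2 (≤ 2); 2 − 2 = 0
4688 = 4181 + 377 + 89 + 34 + 5 + 2, which has 6 terms.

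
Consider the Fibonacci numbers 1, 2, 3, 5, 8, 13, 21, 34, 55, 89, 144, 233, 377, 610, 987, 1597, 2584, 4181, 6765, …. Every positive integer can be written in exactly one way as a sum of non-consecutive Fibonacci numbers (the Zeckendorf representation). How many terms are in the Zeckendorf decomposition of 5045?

Greedily peel off the largest Fibonacci term at each step:
subtract 4181 from 5045: 864 remains
subtract 610 from 864: 254 remains
subtract 233 from 254: 21 remains
subtract 21 from 21: 0 remains
5045 = 4181 + 610 + 233 + 21, which has 4 terms.

4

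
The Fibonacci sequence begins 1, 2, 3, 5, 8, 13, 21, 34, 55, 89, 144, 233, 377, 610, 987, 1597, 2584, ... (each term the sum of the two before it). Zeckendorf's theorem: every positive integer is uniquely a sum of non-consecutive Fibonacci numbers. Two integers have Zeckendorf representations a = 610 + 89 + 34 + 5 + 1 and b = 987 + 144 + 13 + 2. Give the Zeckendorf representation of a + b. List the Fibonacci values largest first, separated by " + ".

1597 + 233 + 55

The two numbers are 739 and 1146, so their sum is 1885.
Repeatedly subtract the largest Fibonacci number that fits:
largest Fibonacci ≤ 1885 is 1597; 1885 − 1597 = 288
largest Fibonacci ≤ 288 is 233; 288 − 233 = 55
largest Fibonacci ≤ 55 is 55; 55 − 55 = 0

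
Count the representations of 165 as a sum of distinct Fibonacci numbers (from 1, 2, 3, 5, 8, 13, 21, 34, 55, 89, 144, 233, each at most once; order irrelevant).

Starting from the Zeckendorf form and repeatedly splitting a term F_k into F_{k−1} + F_{k−2} (when neither is already used) reaches every representation.
165 = 144+21 = 144+13+8 = 89+55+21 = 144+13+5+3 = 89+55+13+8 = … (6 more), for 11 in all.

11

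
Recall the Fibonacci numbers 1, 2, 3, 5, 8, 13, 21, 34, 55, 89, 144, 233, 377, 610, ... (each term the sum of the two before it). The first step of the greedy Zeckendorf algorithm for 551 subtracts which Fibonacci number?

377 ≤ 551 < 610, so the largest Fibonacci number not exceeding 551 is 377.

377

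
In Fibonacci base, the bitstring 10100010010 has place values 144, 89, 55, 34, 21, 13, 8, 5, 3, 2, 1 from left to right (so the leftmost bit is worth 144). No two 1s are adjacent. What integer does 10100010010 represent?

Summing the place values of the 1 bits: 144 + 55 + 8 + 2 = 209.

209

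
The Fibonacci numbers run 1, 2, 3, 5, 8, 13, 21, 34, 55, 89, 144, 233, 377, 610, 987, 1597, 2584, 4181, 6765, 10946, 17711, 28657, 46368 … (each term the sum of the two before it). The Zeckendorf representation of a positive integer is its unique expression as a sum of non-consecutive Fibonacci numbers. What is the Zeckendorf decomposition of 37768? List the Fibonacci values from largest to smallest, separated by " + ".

28657 + 6765 + 1597 + 610 + 89 + 34 + 13 + 3

Greedy algorithm:
28657 ≤ 37768 < 46368, so take 28657; remainder 9111
6765 ≤ 9111 < 10946, so take 6765; remainder 2346
1597 ≤ 2346 < 2584, so take 1597; remainder 749
610 ≤ 749 < 987, so take 610; remainder 139
89 ≤ 139 < 144, so take 89; remainder 50
34 ≤ 50 < 55, so take 34; remainder 16
13 ≤ 16 < 21, so take 13; remainder 3
3 ≤ 3 < 5, so take 3; remainder 0
So 37768 = 28657 + 6765 + 1597 + 610 + 89 + 34 + 13 + 3, with no two terms consecutive in the sequence.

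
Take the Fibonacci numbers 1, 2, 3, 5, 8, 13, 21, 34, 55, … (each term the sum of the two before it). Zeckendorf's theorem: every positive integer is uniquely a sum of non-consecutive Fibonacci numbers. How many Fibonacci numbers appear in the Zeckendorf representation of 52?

subtract 34 from 52: 18 remains
subtract 13 from 18: 5 remains
subtract 5 from 5: 0 remains
52 = 34 + 13 + 5, which has 3 terms.

3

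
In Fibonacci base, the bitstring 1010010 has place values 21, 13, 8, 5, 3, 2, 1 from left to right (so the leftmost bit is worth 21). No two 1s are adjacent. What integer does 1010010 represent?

Summing the place values of the 1 bits: 21 + 8 + 2 = 31.

31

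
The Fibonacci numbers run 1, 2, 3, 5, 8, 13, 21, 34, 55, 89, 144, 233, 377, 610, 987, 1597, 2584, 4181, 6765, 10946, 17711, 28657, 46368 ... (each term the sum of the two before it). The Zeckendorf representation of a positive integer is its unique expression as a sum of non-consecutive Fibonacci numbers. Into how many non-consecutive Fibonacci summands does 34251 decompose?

take 28657 (≤ 34251); 34251 − 28657 = 5594
take 4181 (≤ 5594); 5594 − 4181 = 1413
take 987 (≤ 1413); 1413 − 987 = 426
take 377 (≤ 426); 426 − 377 = 49
take 34 (≤ 49); 49 − 34 = 15
take 13 (≤ 15); 15 − 13 = 2
take 2 (≤ 2); 2 − 2 = 0
34251 = 28657 + 4181 + 987 + 377 + 34 + 13 + 2, which has 7 terms.

7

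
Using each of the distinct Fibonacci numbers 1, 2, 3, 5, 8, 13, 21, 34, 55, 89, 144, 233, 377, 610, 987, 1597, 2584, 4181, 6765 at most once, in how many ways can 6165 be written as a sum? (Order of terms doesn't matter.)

Starting from the Zeckendorf form and repeatedly splitting a term F_k into F_{k−1} + F_{k−2} (when neither is already used) reaches every representation.
6165 = 4181+1597+377+8+2 = 4181+1597+377+5+3+2 = 4181+1597+233+144+8+2 = … (24 more), for 27 in all.

27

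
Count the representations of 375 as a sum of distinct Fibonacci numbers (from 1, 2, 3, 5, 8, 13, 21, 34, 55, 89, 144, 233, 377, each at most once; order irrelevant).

Each representation comes from the Zeckendorf form by replacing some F_k with F_{k−1} + F_{k−2} where possible.
375 = 233+89+34+13+5+1 = 233+89+34+13+3+2+1 = 233+89+34+8+5+3+2+1 = … (3 more), for 6 in all.

6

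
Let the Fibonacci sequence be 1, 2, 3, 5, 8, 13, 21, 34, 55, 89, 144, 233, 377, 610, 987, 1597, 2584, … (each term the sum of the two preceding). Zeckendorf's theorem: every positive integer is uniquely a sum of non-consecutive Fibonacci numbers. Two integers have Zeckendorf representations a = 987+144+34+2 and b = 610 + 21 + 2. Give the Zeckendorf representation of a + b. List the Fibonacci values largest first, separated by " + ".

The two numbers are 1167 and 633, so their sum is 1800.
Repeatedly subtract the largest Fibonacci number that fits:
largest Fibonacci ≤ 1800 is 1597; 1800 − 1597 = 203
largest Fibonacci ≤ 203 is 144; 203 − 144 = 59
largest Fibonacci ≤ 59 is 55; 59 − 55 = 4
largest Fibonacci ≤ 4 is 3; 4 − 3 = 1
largest Fibonacci ≤ 1 is 1; 1 − 1 = 0

1597 + 144 + 55 + 3 + 1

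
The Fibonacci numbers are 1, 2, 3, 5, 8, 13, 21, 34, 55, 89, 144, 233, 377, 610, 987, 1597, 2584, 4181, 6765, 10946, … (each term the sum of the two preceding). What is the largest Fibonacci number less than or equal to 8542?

6765 ≤ 8542 < 10946, so the largest Fibonacci number not exceeding 8542 is 6765.

6765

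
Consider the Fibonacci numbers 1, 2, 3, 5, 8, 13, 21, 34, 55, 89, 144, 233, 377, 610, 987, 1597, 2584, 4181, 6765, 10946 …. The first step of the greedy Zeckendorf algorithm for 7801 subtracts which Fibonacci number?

6765 ≤ 7801 < 10946, so the largest Fibonacci number not exceeding 7801 is 6765.

6765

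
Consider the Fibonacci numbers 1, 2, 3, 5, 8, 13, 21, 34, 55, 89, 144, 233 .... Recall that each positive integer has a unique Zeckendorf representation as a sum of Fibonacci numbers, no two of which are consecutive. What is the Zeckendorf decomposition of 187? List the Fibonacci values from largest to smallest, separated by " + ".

Greedy algorithm:
take 144 (≤ 187); 187 − 144 = 43
take 34 (≤ 43); 43 − 34 = 9
take 8 (≤ 9); 9 − 8 = 1
take 1 (≤ 1); 1 − 1 = 0
So 187 = 144 + 34 + 8 + 1, with no two terms consecutive in the sequence.

144 + 34 + 8 + 1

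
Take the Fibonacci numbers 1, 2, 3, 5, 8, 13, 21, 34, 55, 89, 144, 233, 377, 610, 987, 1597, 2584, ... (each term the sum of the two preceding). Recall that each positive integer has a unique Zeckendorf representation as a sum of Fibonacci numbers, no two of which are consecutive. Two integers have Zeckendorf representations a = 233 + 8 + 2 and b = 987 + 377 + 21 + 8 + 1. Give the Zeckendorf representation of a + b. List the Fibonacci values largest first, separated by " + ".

1597 + 34 + 5 + 1

The two numbers are 243 and 1394, so their sum is 1637.
Greedily peel off the largest Fibonacci term at each step:
1637: greatest Fibonacci not exceeding it is 1597, leaving 40
40: greatest Fibonacci not exceeding it is 34, leaving 6
6: greatest Fibonacci not exceeding it is 5, leaving 1
1: greatest Fibonacci not exceeding it is 1, leaving 0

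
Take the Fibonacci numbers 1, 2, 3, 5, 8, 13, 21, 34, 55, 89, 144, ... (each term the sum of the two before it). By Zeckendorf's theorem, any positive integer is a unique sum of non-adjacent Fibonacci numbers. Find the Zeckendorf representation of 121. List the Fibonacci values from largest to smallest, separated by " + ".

Repeatedly subtract the largest Fibonacci number that fits:
121: greatest Fibonacci not exceeding it is 89, leaving 32
32: greatest Fibonacci not exceeding it is 21, leaving 11
11: greatest Fibonacci not exceeding it is 8, leaving 3
3: greatest Fibonacci not exceeding it is 3, leaving 0
So 121 = 89 + 21 + 8 + 3, with no two terms consecutive in the sequence.

89 + 21 + 8 + 3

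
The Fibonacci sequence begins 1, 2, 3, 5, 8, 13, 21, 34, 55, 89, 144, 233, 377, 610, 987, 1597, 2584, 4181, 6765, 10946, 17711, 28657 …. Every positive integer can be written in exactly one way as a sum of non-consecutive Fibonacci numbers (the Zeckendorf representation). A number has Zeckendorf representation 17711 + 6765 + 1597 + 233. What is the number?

17711 + 6765 + 1597 + 233 = 26306.

26306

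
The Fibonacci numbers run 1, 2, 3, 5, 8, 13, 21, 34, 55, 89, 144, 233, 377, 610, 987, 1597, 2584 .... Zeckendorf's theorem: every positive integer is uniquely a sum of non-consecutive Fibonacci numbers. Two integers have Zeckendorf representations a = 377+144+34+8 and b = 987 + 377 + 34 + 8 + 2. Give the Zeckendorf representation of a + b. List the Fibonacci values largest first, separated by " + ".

The two numbers are 563 and 1408, so their sum is 1971.
Repeatedly subtract the largest Fibonacci number that fits:
1971 − 1597 = 374
374 − 233 = 141
141 − 89 = 52
52 − 34 = 18
18 − 13 = 5
5 − 5 = 0

1597 + 233 + 89 + 34 + 13 + 5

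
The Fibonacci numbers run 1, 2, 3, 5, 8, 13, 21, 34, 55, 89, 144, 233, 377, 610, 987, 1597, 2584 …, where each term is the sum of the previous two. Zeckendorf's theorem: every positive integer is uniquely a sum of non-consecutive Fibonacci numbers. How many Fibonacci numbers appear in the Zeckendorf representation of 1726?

largest Fibonacci ≤ 1726 is 1597; 1726 − 1597 = 129
largest Fibonacci ≤ 129 is 89; 129 − 89 = 40
largest Fibonacci ≤ 40 is 34; 40 − 34 = 6
largest Fibonacci ≤ 6 is 5; 6 − 5 = 1
largest Fibonacci ≤ 1 is 1; 1 − 1 = 0
1726 = 1597 + 89 + 34 + 5 + 1, which has 5 terms.

5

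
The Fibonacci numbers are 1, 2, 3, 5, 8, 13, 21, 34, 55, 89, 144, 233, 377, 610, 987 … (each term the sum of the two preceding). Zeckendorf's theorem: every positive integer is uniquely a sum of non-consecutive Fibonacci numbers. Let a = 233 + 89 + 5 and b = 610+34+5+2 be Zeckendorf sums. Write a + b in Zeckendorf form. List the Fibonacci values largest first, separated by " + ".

610 + 233 + 89 + 34 + 8 + 3 + 1

The two numbers are 327 and 651, so their sum is 978.
Repeatedly subtract the largest Fibonacci number that fits:
978 − 610 = 368
368 − 233 = 135
135 − 89 = 46
46 − 34 = 12
12 − 8 = 4
4 − 3 = 1
1 − 1 = 0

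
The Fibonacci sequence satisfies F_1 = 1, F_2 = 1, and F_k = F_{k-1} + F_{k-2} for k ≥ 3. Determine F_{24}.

46368

Iterating the recurrence up to F_{16} = 987 and F_{15} = 610:
F_{17} = F_{16} + F_{15} = 987 + 610 = 1597
F_{18} = F_{17} + F_{16} = 1597 + 987 = 2584
F_{19} = F_{18} + F_{17} = 2584 + 1597 = 4181
F_{20} = F_{19} + F_{18} = 4181 + 2584 = 6765
F_{21} = F_{20} + F_{19} = 6765 + 4181 = 10946
F_{22} = F_{21} + F_{20} = 10946 + 6765 = 17711
F_{23} = F_{22} + F_{21} = 17711 + 10946 = 28657
F_{24} = F_{23} + F_{22} = 28657 + 17711 = 46368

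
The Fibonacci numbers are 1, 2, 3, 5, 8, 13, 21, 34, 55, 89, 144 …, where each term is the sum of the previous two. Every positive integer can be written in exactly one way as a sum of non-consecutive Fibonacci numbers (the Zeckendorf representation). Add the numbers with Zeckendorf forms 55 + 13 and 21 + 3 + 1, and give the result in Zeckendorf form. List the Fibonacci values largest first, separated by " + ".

89 + 3 + 1

The two numbers are 68 and 25, so their sum is 93.
93: greatest Fibonacci not exceeding it is 89, leaving 4
4: greatest Fibonacci not exceeding it is 3, leaving 1
1: greatest Fibonacci not exceeding it is 1, leaving 0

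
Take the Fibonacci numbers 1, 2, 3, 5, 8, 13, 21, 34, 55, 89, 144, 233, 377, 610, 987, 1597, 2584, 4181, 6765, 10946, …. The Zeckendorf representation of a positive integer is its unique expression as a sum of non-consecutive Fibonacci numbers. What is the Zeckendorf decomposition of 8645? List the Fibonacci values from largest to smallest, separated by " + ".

take 6765 (≤ 8645); 8645 − 6765 = 1880
take 1597 (≤ 1880); 1880 − 1597 = 283
take 233 (≤ 283); 283 − 233 = 50
take 34 (≤ 50); 50 − 34 = 16
take 13 (≤ 16); 16 − 13 = 3
take 3 (≤ 3); 3 − 3 = 0
So 8645 = 6765 + 1597 + 233 + 34 + 13 + 3, with no two terms consecutive in the sequence.

6765 + 1597 + 233 + 34 + 13 + 3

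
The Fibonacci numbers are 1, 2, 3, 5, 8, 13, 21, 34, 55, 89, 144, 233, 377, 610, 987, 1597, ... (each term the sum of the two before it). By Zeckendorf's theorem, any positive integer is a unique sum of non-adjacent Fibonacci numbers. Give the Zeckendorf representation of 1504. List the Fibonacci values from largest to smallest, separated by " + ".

987 + 377 + 89 + 34 + 13 + 3 + 1

1504: greatest Fibonacci not exceeding it is 987, leaving 517
517: greatest Fibonacci not exceeding it is 377, leaving 140
140: greatest Fibonacci not exceeding it is 89, leaving 51
51: greatest Fibonacci not exceeding it is 34, leaving 17
17: greatest Fibonacci not exceeding it is 13, leaving 4
4: greatest Fibonacci not exceeding it is 3, leaving 1
1: greatest Fibonacci not exceeding it is 1, leaving 0
So 1504 = 987 + 377 + 89 + 34 + 13 + 3 + 1, with no two terms consecutive in the sequence.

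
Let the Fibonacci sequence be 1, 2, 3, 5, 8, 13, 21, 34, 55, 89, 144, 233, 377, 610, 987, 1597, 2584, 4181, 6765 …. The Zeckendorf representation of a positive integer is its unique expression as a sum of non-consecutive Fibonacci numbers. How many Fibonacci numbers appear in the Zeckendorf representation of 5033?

Greedy algorithm:
5033: greatest Fibonacci not exceeding it is 4181, leaving 852
852: greatest Fibonacci not exceeding it is 610, leaving 242
242: greatest Fibonacci not exceeding it is 233, leaving 9
9: greatest Fibonacci not exceeding it is 8, leaving 1
1: greatest Fibonacci not exceeding it is 1, leaving 0
5033 = 4181 + 610 + 233 + 8 + 1, which has 5 terms.

5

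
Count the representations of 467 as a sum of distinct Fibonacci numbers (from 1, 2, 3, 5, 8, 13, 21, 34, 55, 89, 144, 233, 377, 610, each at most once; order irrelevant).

10

467 = 377+89+1 = 377+55+34+1 = 233+144+89+1 = … (7 more), for 10 in all.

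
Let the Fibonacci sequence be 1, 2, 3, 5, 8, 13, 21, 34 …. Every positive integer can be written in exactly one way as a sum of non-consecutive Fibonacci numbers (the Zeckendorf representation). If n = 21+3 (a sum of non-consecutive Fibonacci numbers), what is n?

24

21+3 = 24.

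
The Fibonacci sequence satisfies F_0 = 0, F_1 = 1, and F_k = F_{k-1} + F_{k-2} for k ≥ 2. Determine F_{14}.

377

Iterating the recurrence up to F_{6} = 8 and F_{5} = 5:
F_{7} = F_{6} + F_{5} = 8 + 5 = 13
F_{8} = F_{7} + F_{6} = 13 + 8 = 21
F_{9} = F_{8} + F_{7} = 21 + 13 = 34
F_{10} = F_{9} + F_{8} = 34 + 21 = 55
F_{11} = F_{10} + F_{9} = 55 + 34 = 89
F_{12} = F_{11} + F_{10} = 89 + 55 = 144
F_{13} = F_{12} + F_{11} = 144 + 89 = 233
F_{14} = F_{13} + F_{12} = 233 + 144 = 377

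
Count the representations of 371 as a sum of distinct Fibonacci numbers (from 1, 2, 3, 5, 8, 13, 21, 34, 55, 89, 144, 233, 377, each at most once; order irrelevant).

Each representation comes from the Zeckendorf form by replacing some F_k with F_{k−1} + F_{k−2} where possible.
371 = 233+89+34+13+2 = 233+89+34+8+5+2 = 233+89+21+13+8+5+2 = 233+55+34+21+13+8+5+2 = 144+89+55+34+21+13+8+5+2 — 5 representations.

5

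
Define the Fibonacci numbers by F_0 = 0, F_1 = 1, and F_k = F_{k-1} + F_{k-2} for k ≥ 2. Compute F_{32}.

Iterating the recurrence up to F_{25} = 75025 and F_{24} = 46368:
F_{26} = F_{25} + F_{24} = 75025 + 46368 = 121393
F_{27} = F_{26} + F_{25} = 121393 + 75025 = 196418
F_{28} = F_{27} + F_{26} = 196418 + 121393 = 317811
F_{29} = F_{28} + F_{27} = 317811 + 196418 = 514229
F_{30} = F_{29} + F_{28} = 514229 + 317811 = 832040
F_{31} = F_{30} + F_{29} = 832040 + 514229 = 1346269
F_{32} = F_{31} + F_{30} = 1346269 + 832040 = 2178309

2178309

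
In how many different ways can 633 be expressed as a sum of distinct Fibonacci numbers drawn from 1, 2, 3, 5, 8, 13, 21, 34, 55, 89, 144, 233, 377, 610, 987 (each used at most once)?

12

Starting from the Zeckendorf form and repeatedly splitting a term F_k into F_{k−1} + F_{k−2} (when neither is already used) reaches every representation.
633 = 610+21+2 = 610+13+8+2 = 377+233+21+2 = … (9 more), for 12 in all.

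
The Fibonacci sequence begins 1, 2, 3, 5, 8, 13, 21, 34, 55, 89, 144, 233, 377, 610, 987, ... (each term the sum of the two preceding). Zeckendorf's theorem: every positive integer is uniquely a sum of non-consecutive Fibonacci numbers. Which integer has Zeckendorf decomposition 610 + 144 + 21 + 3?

610 + 144 + 21 + 3 = 778.

778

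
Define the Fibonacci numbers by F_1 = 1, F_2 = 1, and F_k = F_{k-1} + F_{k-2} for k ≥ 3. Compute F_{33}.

Iterating the recurrence up to F_{25} = 75025 and F_{24} = 46368:
F_{26} = F_{25} + F_{24} = 75025 + 46368 = 121393
F_{27} = F_{26} + F_{25} = 121393 + 75025 = 196418
F_{28} = F_{27} + F_{26} = 196418 + 121393 = 317811
F_{29} = F_{28} + F_{27} = 317811 + 196418 = 514229
F_{30} = F_{29} + F_{28} = 514229 + 317811 = 832040
F_{31} = F_{30} + F_{29} = 832040 + 514229 = 1346269
F_{32} = F_{31} + F_{30} = 1346269 + 832040 = 2178309
F_{33} = F_{32} + F_{31} = 2178309 + 1346269 = 3524578

3524578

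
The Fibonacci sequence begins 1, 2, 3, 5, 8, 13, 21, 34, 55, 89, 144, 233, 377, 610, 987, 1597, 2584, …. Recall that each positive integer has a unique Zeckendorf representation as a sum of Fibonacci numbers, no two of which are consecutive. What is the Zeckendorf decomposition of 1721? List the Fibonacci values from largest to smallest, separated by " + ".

take 1597 (≤ 1721); 1721 − 1597 = 124
take 89 (≤ 124); 124 − 89 = 35
take 34 (≤ 35); 35 − 34 = 1
take 1 (≤ 1); 1 − 1 = 0
So 1721 = 1597 + 89 + 34 + 1, with no two terms consecutive in the sequence.

1597 + 89 + 34 + 1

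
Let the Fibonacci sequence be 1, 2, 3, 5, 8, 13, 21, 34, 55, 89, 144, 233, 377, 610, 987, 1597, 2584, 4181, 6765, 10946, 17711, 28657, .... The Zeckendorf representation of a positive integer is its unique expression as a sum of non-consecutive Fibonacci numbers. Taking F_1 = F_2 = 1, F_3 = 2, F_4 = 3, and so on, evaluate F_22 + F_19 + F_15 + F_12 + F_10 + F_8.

22722

F_22 + F_19 + F_15 + F_12 + F_10 + F_8 = 17711 + 4181 + 610 + 144 + 55 + 21 = 22722.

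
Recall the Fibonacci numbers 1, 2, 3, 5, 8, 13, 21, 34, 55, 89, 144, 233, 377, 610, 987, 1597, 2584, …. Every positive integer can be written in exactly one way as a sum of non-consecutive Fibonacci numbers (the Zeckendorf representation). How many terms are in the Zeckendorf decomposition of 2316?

2316 − 1597 = 719
719 − 610 = 109
109 − 89 = 20
20 − 13 = 7
7 − 5 = 2
2 − 2 = 0
2316 = 1597 + 610 + 89 + 13 + 5 + 2, which has 6 terms.

6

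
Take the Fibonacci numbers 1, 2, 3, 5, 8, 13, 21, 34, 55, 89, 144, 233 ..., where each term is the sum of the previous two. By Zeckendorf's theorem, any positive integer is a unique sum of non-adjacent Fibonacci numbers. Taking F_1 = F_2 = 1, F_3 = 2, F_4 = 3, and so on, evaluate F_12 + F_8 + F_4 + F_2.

F_12 + F_8 + F_4 + F_2 = 144 + 21 + 3 + 1 = 169.

169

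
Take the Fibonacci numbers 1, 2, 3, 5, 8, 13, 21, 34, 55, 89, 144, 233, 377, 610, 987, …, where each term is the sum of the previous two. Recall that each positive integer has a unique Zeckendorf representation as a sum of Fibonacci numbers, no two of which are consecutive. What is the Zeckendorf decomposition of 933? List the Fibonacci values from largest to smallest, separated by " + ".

Greedily peel off the largest Fibonacci term at each step:
610 ≤ 933 < 987, so take 610; remainder 323
233 ≤ 323 < 377, so take 233; remainder 90
89 ≤ 90 < 144, so take 89; remainder 1
1 ≤ 1 < 2, so take 1; remainder 0
So 933 = 610 + 233 + 89 + 1, with no two terms consecutive in the sequence.

610 + 233 + 89 + 1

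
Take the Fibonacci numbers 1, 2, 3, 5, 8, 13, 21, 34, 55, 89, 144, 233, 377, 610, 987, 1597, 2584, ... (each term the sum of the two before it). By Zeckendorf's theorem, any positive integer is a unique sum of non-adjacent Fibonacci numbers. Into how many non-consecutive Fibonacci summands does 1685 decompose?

6

Greedily peel off the largest Fibonacci term at each step:
largest Fibonacci ≤ 1685 is 1597; 1685 − 1597 = 88
largest Fibonacci ≤ 88 is 55; 88 − 55 = 33
largest Fibonacci ≤ 33 is 21; 33 − 21 = 12
largest Fibonacci ≤ 12 is 8; 12 − 8 = 4
largest Fibonacci ≤ 4 is 3; 4 − 3 = 1
largest Fibonacci ≤ 1 is 1; 1 − 1 = 0
1685 = 1597 + 55 + 21 + 8 + 3 + 1, which has 6 terms.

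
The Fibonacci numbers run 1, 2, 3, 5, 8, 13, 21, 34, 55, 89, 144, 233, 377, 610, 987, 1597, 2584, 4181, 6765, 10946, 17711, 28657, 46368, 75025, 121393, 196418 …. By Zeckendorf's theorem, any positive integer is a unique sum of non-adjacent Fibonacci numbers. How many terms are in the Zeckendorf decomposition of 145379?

9

Greedy algorithm:
subtract 121393 from 145379: 23986 remains
subtract 17711 from 23986: 6275 remains
subtract 4181 from 6275: 2094 remains
subtract 1597 from 2094: 497 remains
subtract 377 from 497: 120 remains
subtract 89 from 120: 31 remains
subtract 21 from 31: 10 remains
subtract 8 from 10: 2 remains
subtract 2 from 2: 0 remains
145379 = 121393 + 17711 + 4181 + 1597 + 377 + 89 + 21 + 8 + 2, which has 9 terms.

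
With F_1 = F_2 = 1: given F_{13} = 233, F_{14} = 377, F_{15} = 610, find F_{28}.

By the addition formula F_{m+n} = F_m F_{n+1} + F_{m−1} F_n with m=14, n=14: F_{28} = 377·610 + 233·377 = 229970 + 87841 = 317811.

317811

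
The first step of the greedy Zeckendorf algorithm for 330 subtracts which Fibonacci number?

233 ≤ 330 < 377, so the largest Fibonacci number not exceeding 330 is 233.

233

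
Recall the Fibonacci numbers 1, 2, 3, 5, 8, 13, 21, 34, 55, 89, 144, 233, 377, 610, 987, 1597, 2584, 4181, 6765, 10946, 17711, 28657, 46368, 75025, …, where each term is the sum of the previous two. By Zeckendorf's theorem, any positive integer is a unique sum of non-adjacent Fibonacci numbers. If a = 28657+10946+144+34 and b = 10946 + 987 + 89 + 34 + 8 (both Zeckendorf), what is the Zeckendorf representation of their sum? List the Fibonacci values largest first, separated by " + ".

46368 + 4181 + 987 + 233 + 55 + 21

The two numbers are 39781 and 12064, so their sum is 51845.
Greedy algorithm:
46368 ≤ 51845 < 75025, so take 46368; remainder 5477
4181 ≤ 5477 < 6765, so take 4181; remainder 1296
987 ≤ 1296 < 1597, so take 987; remainder 309
233 ≤ 309 < 377, so take 233; remainder 76
55 ≤ 76 < 89, so take 55; remainder 21
21 ≤ 21 < 34, so take 21; remainder 0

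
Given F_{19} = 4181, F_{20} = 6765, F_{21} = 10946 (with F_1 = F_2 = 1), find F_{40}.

102334155

By the addition formula F_{m+n} = F_m F_{n+1} + F_{m−1} F_n with m=20, n=20: F_{40} = 6765·10946 + 4181·6765 = 74049690 + 28284465 = 102334155.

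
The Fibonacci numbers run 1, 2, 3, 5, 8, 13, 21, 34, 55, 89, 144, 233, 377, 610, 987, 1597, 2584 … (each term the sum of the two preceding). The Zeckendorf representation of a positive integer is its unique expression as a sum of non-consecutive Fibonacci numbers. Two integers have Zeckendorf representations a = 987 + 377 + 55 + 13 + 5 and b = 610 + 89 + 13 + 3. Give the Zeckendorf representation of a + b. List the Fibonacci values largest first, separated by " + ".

The two numbers are 1437 and 715, so their sum is 2152.
1597 ≤ 2152 < 2584, so take 1597; remainder 555
377 ≤ 555 < 610, so take 377; remainder 178
144 ≤ 178 < 233, so take 144; remainder 34
34 ≤ 34 < 55, so take 34; remainder 0

1597 + 377 + 144 + 34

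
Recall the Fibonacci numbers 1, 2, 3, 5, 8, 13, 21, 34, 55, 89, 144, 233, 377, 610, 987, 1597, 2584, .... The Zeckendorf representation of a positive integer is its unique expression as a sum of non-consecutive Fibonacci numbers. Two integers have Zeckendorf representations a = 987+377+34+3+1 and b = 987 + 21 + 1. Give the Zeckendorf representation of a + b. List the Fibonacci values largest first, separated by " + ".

The two numbers are 1402 and 1009, so their sum is 2411.
2411: greatest Fibonacci not exceeding it is 1597, leaving 814
814: greatest Fibonacci not exceeding it is 610, leaving 204
204: greatest Fibonacci not exceeding it is 144, leaving 60
60: greatest Fibonacci not exceeding it is 55, leaving 5
5: greatest Fibonacci not exceeding it is 5, leaving 0

1597 + 610 + 144 + 55 + 5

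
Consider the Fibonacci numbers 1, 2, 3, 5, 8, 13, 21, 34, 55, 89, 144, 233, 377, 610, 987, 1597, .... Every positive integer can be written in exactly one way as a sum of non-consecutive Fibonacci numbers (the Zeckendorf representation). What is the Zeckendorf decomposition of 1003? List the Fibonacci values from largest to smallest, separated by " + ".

take 987 (≤ 1003); 1003 − 987 = 16
take 13 (≤ 16); 16 − 13 = 3
take 3 (≤ 3); 3 − 3 = 0
So 1003 = 987 + 13 + 3, with no two terms consecutive in the sequence.

987 + 13 + 3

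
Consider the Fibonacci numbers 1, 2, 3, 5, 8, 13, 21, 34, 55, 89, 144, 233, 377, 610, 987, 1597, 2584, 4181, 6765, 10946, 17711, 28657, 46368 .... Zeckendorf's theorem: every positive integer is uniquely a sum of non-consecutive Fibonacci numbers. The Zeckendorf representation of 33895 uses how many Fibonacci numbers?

6

Greedily peel off the largest Fibonacci term at each step:
take 28657 (≤ 33895); 33895 − 28657 = 5238
take 4181 (≤ 5238); 5238 − 4181 = 1057
take 987 (≤ 1057); 1057 − 987 = 70
take 55 (≤ 70); 70 − 55 = 15
take 13 (≤ 15); 15 − 13 = 2
take 2 (≤ 2); 2 − 2 = 0
33895 = 28657 + 4181 + 987 + 55 + 13 + 2, which has 6 terms.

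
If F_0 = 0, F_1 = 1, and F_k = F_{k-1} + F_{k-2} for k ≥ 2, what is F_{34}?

Iterating the recurrence up to F_{29} = 514229 and F_{28} = 317811:
F_{30} = F_{29} + F_{28} = 514229 + 317811 = 832040
F_{31} = F_{30} + F_{29} = 832040 + 514229 = 1346269
F_{32} = F_{31} + F_{30} = 1346269 + 832040 = 2178309
F_{33} = F_{32} + F_{31} = 2178309 + 1346269 = 3524578
F_{34} = F_{33} + F_{32} = 3524578 + 2178309 = 5702887

5702887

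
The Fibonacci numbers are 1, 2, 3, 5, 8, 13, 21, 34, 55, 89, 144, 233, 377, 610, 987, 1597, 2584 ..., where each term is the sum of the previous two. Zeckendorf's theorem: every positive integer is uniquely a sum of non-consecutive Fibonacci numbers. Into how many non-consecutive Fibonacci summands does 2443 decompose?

2443 − 1597 = 846
846 − 610 = 236
236 − 233 = 3
3 − 3 = 0
2443 = 1597 + 610 + 233 + 3, which has 4 terms.

4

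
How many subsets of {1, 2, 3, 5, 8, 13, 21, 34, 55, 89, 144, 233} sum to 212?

Each representation comes from the Zeckendorf form by replacing some F_k with F_{k−1} + F_{k−2} where possible.
212 = 144+55+13 = 144+55+8+5 = 144+34+21+13 = … (6 more), for 9 in all.

9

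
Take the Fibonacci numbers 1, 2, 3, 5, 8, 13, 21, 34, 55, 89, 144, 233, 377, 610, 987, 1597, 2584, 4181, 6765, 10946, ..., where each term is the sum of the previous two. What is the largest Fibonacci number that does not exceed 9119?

6765 ≤ 9119 < 10946, so the largest Fibonacci number not exceeding 9119 is 6765.

6765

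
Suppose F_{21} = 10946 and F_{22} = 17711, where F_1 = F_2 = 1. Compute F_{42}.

267914296

By the doubling identity F_{2k} = F_k(2F_{k+1} − F_k): F_{42} = 10946·(2·17711 − 10946) = 10946·24476 = 267914296.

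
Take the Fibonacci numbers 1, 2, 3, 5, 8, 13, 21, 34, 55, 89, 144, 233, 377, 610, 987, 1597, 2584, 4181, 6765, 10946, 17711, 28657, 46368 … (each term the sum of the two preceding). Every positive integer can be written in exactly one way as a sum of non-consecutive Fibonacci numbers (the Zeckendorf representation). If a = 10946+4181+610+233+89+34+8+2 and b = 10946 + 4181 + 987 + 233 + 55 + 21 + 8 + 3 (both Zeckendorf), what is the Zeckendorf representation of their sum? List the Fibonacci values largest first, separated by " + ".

The two numbers are 16103 and 16434, so their sum is 32537.
32537: greatest Fibonacci not exceeding it is 28657, leaving 3880
3880: greatest Fibonacci not exceeding it is 2584, leaving 1296
1296: greatest Fibonacci not exceeding it is 987, leaving 309
309: greatest Fibonacci not exceeding it is 233, leaving 76
76: greatest Fibonacci not exceeding it is 55, leaving 21
21: greatest Fibonacci not exceeding it is 21, leaving 0

28657 + 2584 + 987 + 233 + 55 + 21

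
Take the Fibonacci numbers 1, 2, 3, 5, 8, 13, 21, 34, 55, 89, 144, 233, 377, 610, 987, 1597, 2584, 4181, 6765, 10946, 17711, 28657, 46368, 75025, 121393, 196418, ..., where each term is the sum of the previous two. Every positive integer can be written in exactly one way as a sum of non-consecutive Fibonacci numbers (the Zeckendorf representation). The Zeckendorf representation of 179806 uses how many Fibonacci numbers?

Greedily peel off the largest Fibonacci term at each step:
take 121393 (≤ 179806); 179806 − 121393 = 58413
take 46368 (≤ 58413); 58413 − 46368 = 12045
take 10946 (≤ 12045); 12045 − 10946 = 1099
take 987 (≤ 1099); 1099 − 987 = 112
take 89 (≤ 112); 112 − 89 = 23
take 21 (≤ 23); 23 − 21 = 2
take 2 (≤ 2); 2 − 2 = 0
179806 = 121393 + 46368 + 10946 + 987 + 89 + 21 + 2, which has 7 terms.

7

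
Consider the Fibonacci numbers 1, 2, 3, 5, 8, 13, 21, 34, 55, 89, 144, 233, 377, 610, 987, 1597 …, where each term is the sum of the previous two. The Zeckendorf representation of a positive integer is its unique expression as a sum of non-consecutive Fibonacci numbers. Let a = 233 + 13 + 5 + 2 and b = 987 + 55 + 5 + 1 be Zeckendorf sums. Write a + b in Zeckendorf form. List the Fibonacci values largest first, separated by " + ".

The two numbers are 253 and 1048, so their sum is 1301.
Greedy algorithm:
subtract 987 from 1301: 314 remains
subtract 233 from 314: 81 remains
subtract 55 from 81: 26 remains
subtract 21 from 26: 5 remains
subtract 5 from 5: 0 remains

987 + 233 + 55 + 21 + 5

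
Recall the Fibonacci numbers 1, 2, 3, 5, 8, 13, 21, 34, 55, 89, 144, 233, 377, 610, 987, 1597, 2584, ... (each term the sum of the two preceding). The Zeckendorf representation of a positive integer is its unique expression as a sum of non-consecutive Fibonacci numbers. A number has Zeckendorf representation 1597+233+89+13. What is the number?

1932

1597+233+89+13 = 1932.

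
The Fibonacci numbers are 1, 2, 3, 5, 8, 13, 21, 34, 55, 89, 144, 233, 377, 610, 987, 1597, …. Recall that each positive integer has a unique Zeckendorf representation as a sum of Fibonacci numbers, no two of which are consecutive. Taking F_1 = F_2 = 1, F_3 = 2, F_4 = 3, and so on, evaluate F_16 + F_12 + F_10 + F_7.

1199

F_16 + F_12 + F_10 + F_7 = 987 + 144 + 55 + 13 = 1199.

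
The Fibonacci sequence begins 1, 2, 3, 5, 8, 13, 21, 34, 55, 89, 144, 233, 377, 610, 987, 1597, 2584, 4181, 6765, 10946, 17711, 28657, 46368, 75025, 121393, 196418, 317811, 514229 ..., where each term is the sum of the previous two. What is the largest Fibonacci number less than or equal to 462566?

317811

317811 ≤ 462566 < 514229, so the largest Fibonacci number not exceeding 462566 is 317811.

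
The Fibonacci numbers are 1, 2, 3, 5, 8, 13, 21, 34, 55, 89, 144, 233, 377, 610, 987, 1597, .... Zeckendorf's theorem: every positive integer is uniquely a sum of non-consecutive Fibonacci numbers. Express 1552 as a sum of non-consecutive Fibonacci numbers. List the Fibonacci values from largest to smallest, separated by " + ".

Repeatedly subtract the largest Fibonacci number that fits:
largest Fibonacci ≤ 1552 is 987; 1552 − 987 = 565
largest Fibonacci ≤ 565 is 377; 565 − 377 = 188
largest Fibonacci ≤ 188 is 144; 188 − 144 = 44
largest Fibonacci ≤ 44 is 34; 44 − 34 = 10
largest Fibonacci ≤ 10 is 8; 10 − 8 = 2
largest Fibonacci ≤ 2 is 2; 2 − 2 = 0
So 1552 = 987 + 377 + 144 + 34 + 8 + 2, with no two terms consecutive in the sequence.

987 + 377 + 144 + 34 + 8 + 2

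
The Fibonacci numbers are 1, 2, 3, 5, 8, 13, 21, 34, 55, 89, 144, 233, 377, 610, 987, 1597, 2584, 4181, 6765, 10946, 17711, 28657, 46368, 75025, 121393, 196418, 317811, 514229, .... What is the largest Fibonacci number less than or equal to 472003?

317811

317811 ≤ 472003 < 514229, so the largest Fibonacci number not exceeding 472003 is 317811.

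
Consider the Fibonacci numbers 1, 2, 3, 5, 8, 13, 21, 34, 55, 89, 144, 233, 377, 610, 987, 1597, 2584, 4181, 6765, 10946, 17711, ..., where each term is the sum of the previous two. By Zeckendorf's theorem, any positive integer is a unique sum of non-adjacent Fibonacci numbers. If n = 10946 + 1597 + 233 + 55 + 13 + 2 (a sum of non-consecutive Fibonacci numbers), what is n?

10946 + 1597 + 233 + 55 + 13 + 2 = 12846.

12846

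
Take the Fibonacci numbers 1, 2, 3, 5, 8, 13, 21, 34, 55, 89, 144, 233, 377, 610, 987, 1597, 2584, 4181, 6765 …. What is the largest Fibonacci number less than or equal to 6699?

4181

4181 ≤ 6699 < 6765, so the largest Fibonacci number not exceeding 6699 is 4181.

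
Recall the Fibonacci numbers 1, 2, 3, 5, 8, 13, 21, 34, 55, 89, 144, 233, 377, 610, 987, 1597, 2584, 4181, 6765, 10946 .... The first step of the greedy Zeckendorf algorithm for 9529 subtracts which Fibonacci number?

6765

6765 ≤ 9529 < 10946, so the largest Fibonacci number not exceeding 9529 is 6765.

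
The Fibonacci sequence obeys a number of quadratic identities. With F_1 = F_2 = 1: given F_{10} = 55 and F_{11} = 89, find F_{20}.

By the doubling identity F_{2k} = F_k(2F_{k+1} − F_k): F_{20} = 55·(2·89 − 55) = 55·123 = 6765.

6765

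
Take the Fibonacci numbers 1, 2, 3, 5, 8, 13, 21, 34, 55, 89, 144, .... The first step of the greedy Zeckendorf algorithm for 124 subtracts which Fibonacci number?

89 ≤ 124 < 144, so the largest Fibonacci number not exceeding 124 is 89.

89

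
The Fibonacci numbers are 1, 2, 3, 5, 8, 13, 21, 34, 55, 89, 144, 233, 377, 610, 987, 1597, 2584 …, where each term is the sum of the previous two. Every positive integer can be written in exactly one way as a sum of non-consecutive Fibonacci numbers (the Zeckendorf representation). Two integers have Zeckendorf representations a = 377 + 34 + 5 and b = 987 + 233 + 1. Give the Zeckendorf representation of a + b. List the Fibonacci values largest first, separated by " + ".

1597 + 34 + 5 + 1

The two numbers are 416 and 1221, so their sum is 1637.
1597 ≤ 1637 < 2584, so take 1597; remainder 40
34 ≤ 40 < 55, so take 34; remainder 6
5 ≤ 6 < 8, so take 5; remainder 1
1 ≤ 1 < 2, so take 1; remainder 0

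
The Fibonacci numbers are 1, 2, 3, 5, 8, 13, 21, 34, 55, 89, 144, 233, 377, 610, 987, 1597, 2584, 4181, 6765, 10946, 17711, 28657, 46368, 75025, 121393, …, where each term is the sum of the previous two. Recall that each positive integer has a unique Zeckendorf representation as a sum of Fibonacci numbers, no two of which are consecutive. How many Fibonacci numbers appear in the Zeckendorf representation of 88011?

7

Repeatedly subtract the largest Fibonacci number that fits:
take 75025 (≤ 88011); 88011 − 75025 = 12986
take 10946 (≤ 12986); 12986 − 10946 = 2040
take 1597 (≤ 2040); 2040 − 1597 = 443
take 377 (≤ 443); 443 − 377 = 66
take 55 (≤ 66); 66 − 55 = 11
take 8 (≤ 11); 11 − 8 = 3
take 3 (≤ 3); 3 − 3 = 0
88011 = 75025 + 10946 + 1597 + 377 + 55 + 8 + 3, which has 7 terms.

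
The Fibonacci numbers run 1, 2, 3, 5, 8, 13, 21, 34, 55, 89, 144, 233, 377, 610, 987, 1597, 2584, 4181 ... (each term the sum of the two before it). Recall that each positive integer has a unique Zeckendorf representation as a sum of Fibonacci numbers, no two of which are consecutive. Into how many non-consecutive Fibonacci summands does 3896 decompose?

5

2584 ≤ 3896 < 4181, so take 2584; remainder 1312
987 ≤ 1312 < 1597, so take 987; remainder 325
233 ≤ 325 < 377, so take 233; remainder 92
89 ≤ 92 < 144, so take 89; remainder 3
3 ≤ 3 < 5, so take 3; remainder 0
3896 = 2584 + 987 + 233 + 89 + 3, which has 5 terms.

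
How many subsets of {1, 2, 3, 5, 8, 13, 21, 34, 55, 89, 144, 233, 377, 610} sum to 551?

11

Each representation comes from the Zeckendorf form by replacing some F_k with F_{k−1} + F_{k−2} where possible.
551 = 377+144+21+8+1 = 377+144+21+5+3+1 = 377+89+55+21+8+1 = 377+144+13+8+5+3+1 = 377+89+55+21+5+3+1 = … (6 more), for 11 in all.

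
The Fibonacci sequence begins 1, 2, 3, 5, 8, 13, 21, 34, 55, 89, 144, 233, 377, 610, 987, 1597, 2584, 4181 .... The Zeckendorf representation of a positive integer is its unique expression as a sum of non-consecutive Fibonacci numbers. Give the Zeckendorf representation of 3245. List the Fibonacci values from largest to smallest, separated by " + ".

2584 + 610 + 34 + 13 + 3 + 1

largest Fibonacci ≤ 3245 is 2584; 3245 − 2584 = 661
largest Fibonacci ≤ 661 is 610; 661 − 610 = 51
largest Fibonacci ≤ 51 is 34; 51 − 34 = 17
largest Fibonacci ≤ 17 is 13; 17 − 13 = 4
largest Fibonacci ≤ 4 is 3; 4 − 3 = 1
largest Fibonacci ≤ 1 is 1; 1 − 1 = 0
So 3245 = 2584 + 610 + 34 + 13 + 3 + 1, with no two terms consecutive in the sequence.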